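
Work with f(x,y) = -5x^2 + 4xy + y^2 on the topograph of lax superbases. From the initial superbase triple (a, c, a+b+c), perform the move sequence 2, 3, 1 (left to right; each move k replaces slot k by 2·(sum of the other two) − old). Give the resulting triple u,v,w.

start (-5,1,0) = (f(1,0),f(0,1),f(1,1))
replace slot 2: 2·((-5)+0) − 1 = -11 → (-5,-11,0)
replace slot 3: 2·((-5)+(-11)) − 0 = -32 → (-5,-11,-32)
replace slot 1: 2·((-11)+(-32)) − (-5) = -81 → (-81,-11,-32)

-81,-11,-32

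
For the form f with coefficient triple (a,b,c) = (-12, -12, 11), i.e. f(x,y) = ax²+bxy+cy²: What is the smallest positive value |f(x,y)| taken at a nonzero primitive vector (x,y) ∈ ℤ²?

descent: ρ → (11,12,-12)  [lands on river]
river: ρ → (-12,12,11)
river: ρ → (11,10,-13)
river: ρ → (-13,16,8)
river: ρ → (8,16,-13)
river: ρ → (-13,10,11)
closes: descent 1, river 6
min |a| on river = 8

8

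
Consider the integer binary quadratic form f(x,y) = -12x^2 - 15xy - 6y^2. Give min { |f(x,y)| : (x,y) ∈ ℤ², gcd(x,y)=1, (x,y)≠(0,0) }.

translate: b→-9 (≡15 mod 24), so (12,15,6)→(12,-9,3)
flip: (12,-9,3)→(3,9,12)
translate: b→3 (≡9 mod 6), so (3,9,12)→(3,3,6)
reduced (well bottom): (3,3,6) with a≤c, −a<b≤a
well minimum |f| = |-3| = 3 (negative-definite)

3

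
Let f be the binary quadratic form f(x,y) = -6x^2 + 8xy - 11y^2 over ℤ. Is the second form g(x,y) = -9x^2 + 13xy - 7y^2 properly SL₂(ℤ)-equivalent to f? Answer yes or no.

D₁ = -200, D₂ = -83
discriminants differ ⇒ not SL₂(ℤ)-equivalent

no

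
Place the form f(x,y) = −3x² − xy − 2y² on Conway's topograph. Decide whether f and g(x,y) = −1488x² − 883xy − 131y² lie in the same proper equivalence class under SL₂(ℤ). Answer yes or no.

D₁ = -23, D₂ = -23
f is negative-definite; reduce −f:
−f: flip: (3,1,2)→(2,-1,3)
−f: reduced (well bottom): (2,-1,3) with a≤c, −a<b≤a
flip sign back: reduced form of f is (-2,1,-3)
g is negative-definite; reduce −g:
−g: flip: (1488,883,131)→(131,-883,1488)
−g: translate: b→-97 (≡-883 mod 262), so (131,-883,1488)→(131,-97,18)
−g: flip: (131,-97,18)→(18,97,131)
−g: translate: b→-11 (≡97 mod 36), so (18,97,131)→(18,-11,2)
−g: flip: (18,-11,2)→(2,11,18)
−g: translate: b→-1 (≡11 mod 4), so (2,11,18)→(2,-1,3)
−g: reduced (well bottom): (2,-1,3) with a≤c, −a<b≤a
flip sign back: reduced form of g is (-2,1,-3)
reduced forms (-2, 1, -3) vs (-2, 1, -3) ⇒ equivalent

yes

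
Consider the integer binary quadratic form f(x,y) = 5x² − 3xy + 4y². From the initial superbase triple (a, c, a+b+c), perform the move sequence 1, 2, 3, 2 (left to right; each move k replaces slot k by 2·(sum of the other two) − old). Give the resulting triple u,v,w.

start (5,4,6) = (f(1,0),f(0,1),f(1,1))
replace slot 1: 2·(4+6) − 5 = 15 → (15,4,6)
replace slot 2: 2·(15+6) − 4 = 38 → (15,38,6)
replace slot 3: 2·(15+38) − 6 = 100 → (15,38,100)
replace slot 2: 2·(15+100) − 38 = 192 → (15,192,100)

15,192,100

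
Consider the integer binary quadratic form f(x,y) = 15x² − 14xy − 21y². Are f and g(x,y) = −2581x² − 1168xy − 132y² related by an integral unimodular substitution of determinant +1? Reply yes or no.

D₁ = 1456, D₂ = 1456
river cycle of f (length 18): (-21, 14, 15), (15, 16, -20), (-20, 24, 11), (11, 20, -24), (-24, 28, 7), (7, 28, -24), (-24, 20, 11), (11, 24, -20), (-20, 16, 15), (15, 14, -21), … (8 more)
river cycle of g (length 18): (-21, 14, 15), (15, 16, -20), (-20, 24, 11), (11, 20, -24), (-24, 28, 7), (7, 28, -24), (-24, 20, 11), (11, 24, -20), (-20, 16, 15), (15, 14, -21), … (8 more)
cycles coincide ⇒ equivalent

yes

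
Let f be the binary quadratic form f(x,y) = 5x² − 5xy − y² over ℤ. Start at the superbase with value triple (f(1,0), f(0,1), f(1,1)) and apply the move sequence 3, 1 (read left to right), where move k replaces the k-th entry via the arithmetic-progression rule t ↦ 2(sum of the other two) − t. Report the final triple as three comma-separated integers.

start (5,-1,-1) = (f(1,0),f(0,1),f(1,1))
replace slot 3: 2·(5+(-1)) − (-1) = 9 → (5,-1,9)
replace slot 1: 2·((-1)+9) − 5 = 11 → (11,-1,9)

11,-1,9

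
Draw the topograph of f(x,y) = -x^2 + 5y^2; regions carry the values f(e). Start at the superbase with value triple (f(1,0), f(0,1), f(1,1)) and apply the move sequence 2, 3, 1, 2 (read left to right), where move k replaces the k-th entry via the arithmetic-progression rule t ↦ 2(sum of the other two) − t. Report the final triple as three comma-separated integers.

start (-1,5,4) = (f(1,0),f(0,1),f(1,1))
replace slot 2: 2·((-1)+4) − 5 = 1 → (-1,1,4)
replace slot 3: 2·((-1)+1) − 4 = -4 → (-1,1,-4)
replace slot 1: 2·(1+(-4)) − (-1) = -5 → (-5,1,-4)
replace slot 2: 2·((-5)+(-4)) − 1 = -19 → (-5,-19,-4)

-5,-19,-4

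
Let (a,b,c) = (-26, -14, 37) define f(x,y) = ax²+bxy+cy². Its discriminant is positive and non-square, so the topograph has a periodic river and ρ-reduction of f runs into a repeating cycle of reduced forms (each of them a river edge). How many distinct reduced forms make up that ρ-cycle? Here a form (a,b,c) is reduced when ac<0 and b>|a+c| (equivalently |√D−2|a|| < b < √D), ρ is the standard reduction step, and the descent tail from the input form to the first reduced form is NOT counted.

D = 4044, ⌊√D⌋ = 63
descent: ρ → (37,14,-26)  [lands on river]
river: ρ → (-26,38,25)
river: ρ → (25,62,-2)
river: ρ → (-2,62,25)
river: ρ → (25,38,-26)
river: ρ → (-26,14,37)
river: ρ → (37,60,-3)
river: ρ → (-3,60,37)
ρ-cycle length = 8 (tail of 1 descent step not counted)

8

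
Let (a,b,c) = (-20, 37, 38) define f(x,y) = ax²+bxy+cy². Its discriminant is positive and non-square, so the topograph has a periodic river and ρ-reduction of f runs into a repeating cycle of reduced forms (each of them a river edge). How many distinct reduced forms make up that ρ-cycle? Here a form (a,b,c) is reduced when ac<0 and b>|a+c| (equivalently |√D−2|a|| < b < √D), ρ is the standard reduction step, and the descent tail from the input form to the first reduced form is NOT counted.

D = 4409, ⌊√D⌋ = 66
river: ρ → (38,39,-19)
river: ρ → (-19,37,40)
river: ρ → (40,43,-16)
river: ρ → (-16,53,25)
river: ρ → (25,47,-22)
river: ρ → (-22,41,31)
river: ρ → (31,21,-32)
river: ρ → (-32,43,20)
river: ρ → (20,37,-38)
river: ρ → (-38,39,19)
river: ρ → (19,37,-40)
river: ρ → (-40,43,16)
river: ρ → (16,53,-25)
river: ρ → (-25,47,22)
river: ρ → (22,41,-31)
river: ρ → (-31,21,32)
river: ρ → (32,43,-20)
river: ρ → (-20,37,38)
ρ-cycle length = 18 (tail of 0 descent steps not counted)

18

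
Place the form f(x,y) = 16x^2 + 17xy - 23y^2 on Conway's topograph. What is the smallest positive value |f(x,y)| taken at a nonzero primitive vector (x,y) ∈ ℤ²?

river: ρ → (-23,29,10)
river: ρ → (10,31,-20)
river: ρ → (-20,9,21)
river: ρ → (21,33,-8)
river: ρ → (-8,31,25)
river: ρ → (25,19,-14)
river: ρ → (-14,37,7)
river: ρ → (7,33,-24)
river: ρ → (-24,15,16)
river: ρ → (16,17,-23)
closes: descent 0, river 10
min |a| on river = 7

7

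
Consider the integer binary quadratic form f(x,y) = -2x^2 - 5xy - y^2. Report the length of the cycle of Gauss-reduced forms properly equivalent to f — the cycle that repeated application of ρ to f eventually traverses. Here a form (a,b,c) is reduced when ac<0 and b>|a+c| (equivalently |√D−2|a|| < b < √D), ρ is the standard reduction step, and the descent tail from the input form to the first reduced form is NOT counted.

D = 17, ⌊√D⌋ = 4
descent: ρ → (-1,3,2)  [lands on river]
river: ρ → (2,1,-2)
river: ρ → (-2,3,1)
river: ρ → (1,3,-2)
river: ρ → (-2,1,2)
river: ρ → (2,3,-1)
ρ-cycle length = 6 (tail of 1 descent step not counted)

6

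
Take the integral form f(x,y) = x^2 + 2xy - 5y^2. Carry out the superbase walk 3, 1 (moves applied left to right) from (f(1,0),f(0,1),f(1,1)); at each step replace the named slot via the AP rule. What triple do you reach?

start (1,-5,-2) = (f(1,0),f(0,1),f(1,1))
replace slot 3: 2·(1+(-5)) − (-2) = -6 → (1,-5,-6)
replace slot 1: 2·((-5)+(-6)) − 1 = -23 → (-23,-5,-6)

-23,-5,-6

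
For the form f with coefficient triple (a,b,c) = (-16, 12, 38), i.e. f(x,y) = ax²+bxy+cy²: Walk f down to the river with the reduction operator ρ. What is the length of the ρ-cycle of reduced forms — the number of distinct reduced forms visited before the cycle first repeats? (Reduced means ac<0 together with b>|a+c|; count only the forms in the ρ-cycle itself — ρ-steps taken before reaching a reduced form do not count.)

D = 2576, ⌊√D⌋ = 50
descent: ρ → (38,-12,-16)
descent: ρ → (-16,44,10)  [lands on river]
river: ρ → (10,36,-32)
river: ρ → (-32,28,14)
river: ρ → (14,28,-32)
river: ρ → (-32,36,10)
river: ρ → (10,44,-16)
river: ρ → (-16,20,34)
river: ρ → (34,48,-2)
river: ρ → (-2,48,34)
river: ρ → (34,20,-16)
ρ-cycle length = 10 (tail of 2 descent steps not counted)

10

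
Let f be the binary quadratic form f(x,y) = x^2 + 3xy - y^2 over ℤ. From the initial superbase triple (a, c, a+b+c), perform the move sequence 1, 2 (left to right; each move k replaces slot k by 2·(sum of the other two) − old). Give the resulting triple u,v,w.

start (1,-1,3) = (f(1,0),f(0,1),f(1,1))
replace slot 1: 2·((-1)+3) − 1 = 3 → (3,-1,3)
replace slot 2: 2·(3+3) − (-1) = 13 → (3,13,3)

3,13,3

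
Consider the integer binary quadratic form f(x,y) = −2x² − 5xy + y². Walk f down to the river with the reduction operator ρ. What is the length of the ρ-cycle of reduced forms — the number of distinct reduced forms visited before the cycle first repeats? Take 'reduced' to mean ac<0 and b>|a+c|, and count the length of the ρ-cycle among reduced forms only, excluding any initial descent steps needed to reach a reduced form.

D = 33, ⌊√D⌋ = 5
descent: ρ → (1,5,-2)  [lands on river]
river: ρ → (-2,3,3)
river: ρ → (3,3,-2)
river: ρ → (-2,5,1)
ρ-cycle length = 4 (tail of 1 descent step not counted)

4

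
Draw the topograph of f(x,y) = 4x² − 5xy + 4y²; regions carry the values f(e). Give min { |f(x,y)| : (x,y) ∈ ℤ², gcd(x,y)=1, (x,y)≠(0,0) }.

translate: b→3 (≡-5 mod 8), so (4,-5,4)→(4,3,3)
flip: (4,3,3)→(3,-3,4)
translate: b→3 (≡-3 mod 6), so (3,-3,4)→(3,3,4)
reduced (well bottom): (3,3,4) with a≤c, −a<b≤a
well minimum = a = 3

3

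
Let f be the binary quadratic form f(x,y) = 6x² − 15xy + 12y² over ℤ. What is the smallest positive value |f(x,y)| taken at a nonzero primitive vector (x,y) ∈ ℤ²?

translate: b→-3 (≡-15 mod 12), so (6,-15,12)→(6,-3,3)
flip: (6,-3,3)→(3,3,6)
reduced (well bottom): (3,3,6) with a≤c, −a<b≤a
well minimum = a = 3

3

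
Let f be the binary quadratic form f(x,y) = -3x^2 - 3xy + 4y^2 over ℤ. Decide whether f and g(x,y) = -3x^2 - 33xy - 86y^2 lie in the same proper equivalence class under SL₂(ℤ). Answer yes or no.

D₁ = 57, D₂ = 57
river cycle of f (length 6): (4, 3, -3), (-3, 3, 4), (4, 5, -2), (-2, 7, 1), (1, 7, -2), (-2, 5, 4)
river cycle of g (length 6): (-3, 3, 4), (4, 5, -2), (-2, 7, 1), (1, 7, -2), (-2, 5, 4), (4, 3, -3)
cycles coincide ⇒ equivalent

yes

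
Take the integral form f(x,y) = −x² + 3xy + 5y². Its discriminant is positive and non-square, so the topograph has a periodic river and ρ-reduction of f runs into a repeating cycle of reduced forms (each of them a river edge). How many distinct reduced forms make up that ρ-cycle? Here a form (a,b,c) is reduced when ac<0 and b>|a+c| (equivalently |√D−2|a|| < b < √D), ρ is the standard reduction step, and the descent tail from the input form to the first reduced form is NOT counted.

D = 29, ⌊√D⌋ = 5
descent: ρ → (5,-3,-1)
descent: ρ → (-1,5,1)  [lands on river]
river: ρ → (1,5,-1)
ρ-cycle length = 2 (tail of 2 descent steps not counted)

2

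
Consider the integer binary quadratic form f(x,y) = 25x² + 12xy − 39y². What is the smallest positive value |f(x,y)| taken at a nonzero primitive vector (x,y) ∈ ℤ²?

descent: ρ → (-39,-12,25)
descent: ρ → (25,62,-2)  [lands on river]
river: ρ → (-2,62,25)
river: ρ → (25,38,-26)
river: ρ → (-26,14,37)
river: ρ → (37,60,-3)
river: ρ → (-3,60,37)
river: ρ → (37,14,-26)
river: ρ → (-26,38,25)
closes: descent 2, river 8
min |a| on river = 2

2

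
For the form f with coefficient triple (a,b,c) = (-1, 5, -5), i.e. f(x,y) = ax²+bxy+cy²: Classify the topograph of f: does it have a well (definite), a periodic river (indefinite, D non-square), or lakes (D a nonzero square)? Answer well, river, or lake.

D = b²−4ac = 5² − 4·(-1)·(-5) = 5
D > 0 non-square ⇒ indefinite ⇒ periodic river

river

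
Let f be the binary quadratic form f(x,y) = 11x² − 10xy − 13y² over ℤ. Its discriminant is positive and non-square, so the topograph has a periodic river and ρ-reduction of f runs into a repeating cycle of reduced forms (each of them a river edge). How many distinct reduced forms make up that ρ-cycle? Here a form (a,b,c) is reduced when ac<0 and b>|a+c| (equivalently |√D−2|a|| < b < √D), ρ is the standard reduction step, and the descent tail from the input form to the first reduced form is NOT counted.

D = 672, ⌊√D⌋ = 25
descent: ρ → (-13,10,11)  [lands on river]
river: ρ → (11,12,-12)
river: ρ → (-12,12,11)
river: ρ → (11,10,-13)
river: ρ → (-13,16,8)
river: ρ → (8,16,-13)
ρ-cycle length = 6 (tail of 1 descent step not counted)

6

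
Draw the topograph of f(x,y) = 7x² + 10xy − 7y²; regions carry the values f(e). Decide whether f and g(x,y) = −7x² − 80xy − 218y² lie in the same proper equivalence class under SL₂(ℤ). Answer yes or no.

D₁ = 296, D₂ = 296
river cycle of f (length 10): (-7, 4, 10), (10, 16, -1), (-1, 16, 10), (10, 4, -7), (-7, 10, 7), (7, 4, -10), (-10, 16, 1), (1, 16, -10), (-10, 4, 7), (7, 10, -7)
river cycle of g (length 10): (-7, 4, 10), (10, 16, -1), (-1, 16, 10), (10, 4, -7), (-7, 10, 7), (7, 4, -10), (-10, 16, 1), (1, 16, -10), (-10, 4, 7), (7, 10, -7)
cycles coincide ⇒ equivalent

yes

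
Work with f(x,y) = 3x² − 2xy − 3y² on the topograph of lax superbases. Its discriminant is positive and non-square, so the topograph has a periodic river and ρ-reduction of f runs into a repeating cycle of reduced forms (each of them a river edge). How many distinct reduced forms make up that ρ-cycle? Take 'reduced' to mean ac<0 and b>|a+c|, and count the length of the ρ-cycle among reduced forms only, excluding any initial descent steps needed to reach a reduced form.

D = 40, ⌊√D⌋ = 6
descent: ρ → (-3,2,3)  [lands on river]
river: ρ → (3,4,-2)
river: ρ → (-2,4,3)
river: ρ → (3,2,-3)
river: ρ → (-3,4,2)
river: ρ → (2,4,-3)
ρ-cycle length = 6 (tail of 1 descent step not counted)

6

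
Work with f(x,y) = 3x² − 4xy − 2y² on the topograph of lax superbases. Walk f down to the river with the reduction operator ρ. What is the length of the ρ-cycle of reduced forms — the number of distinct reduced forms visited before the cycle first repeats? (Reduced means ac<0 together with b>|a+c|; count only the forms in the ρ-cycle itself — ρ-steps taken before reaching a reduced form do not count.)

D = 40, ⌊√D⌋ = 6
descent: ρ → (-2,4,3)  [lands on river]
river: ρ → (3,2,-3)
river: ρ → (-3,4,2)
river: ρ → (2,4,-3)
river: ρ → (-3,2,3)
river: ρ → (3,4,-2)
ρ-cycle length = 6 (tail of 1 descent step not counted)

6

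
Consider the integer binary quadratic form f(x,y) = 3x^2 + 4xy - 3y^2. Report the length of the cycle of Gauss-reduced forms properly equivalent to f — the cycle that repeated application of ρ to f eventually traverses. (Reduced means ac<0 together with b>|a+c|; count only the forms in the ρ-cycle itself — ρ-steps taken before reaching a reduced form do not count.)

D = 52, ⌊√D⌋ = 7
river: ρ → (-3,2,4)
river: ρ → (4,6,-1)
river: ρ → (-1,6,4)
river: ρ → (4,2,-3)
river: ρ → (-3,4,3)
river: ρ → (3,2,-4)
river: ρ → (-4,6,1)
river: ρ → (1,6,-4)
river: ρ → (-4,2,3)
river: ρ → (3,4,-3)
ρ-cycle length = 10 (tail of 0 descent steps not counted)

10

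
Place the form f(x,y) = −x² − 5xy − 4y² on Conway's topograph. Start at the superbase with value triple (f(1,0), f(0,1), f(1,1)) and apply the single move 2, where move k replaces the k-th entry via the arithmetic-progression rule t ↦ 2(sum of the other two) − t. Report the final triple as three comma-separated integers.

start (-1,-4,-10) = (f(1,0),f(0,1),f(1,1))
replace slot 2: 2·((-1)+(-10)) − (-4) = -18 → (-1,-18,-10)

-1,-18,-10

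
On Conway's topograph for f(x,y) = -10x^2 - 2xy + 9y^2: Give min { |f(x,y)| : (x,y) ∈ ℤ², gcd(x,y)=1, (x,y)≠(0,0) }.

descent: ρ → (9,2,-10)  [lands on river]
river: ρ → (-10,18,1)
river: ρ → (1,18,-10)
river: ρ → (-10,2,9)
river: ρ → (9,16,-3)
river: ρ → (-3,14,14)
river: ρ → (14,14,-3)
river: ρ → (-3,16,9)
closes: descent 1, river 8
min |a| on river = 1

1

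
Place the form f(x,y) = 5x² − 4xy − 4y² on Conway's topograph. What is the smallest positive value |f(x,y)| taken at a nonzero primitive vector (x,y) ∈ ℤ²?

descent: ρ → (-4,4,5)  [lands on river]
river: ρ → (5,6,-3)
river: ρ → (-3,6,5)
river: ρ → (5,4,-4)
closes: descent 1, river 4
min |a| on river = 3

3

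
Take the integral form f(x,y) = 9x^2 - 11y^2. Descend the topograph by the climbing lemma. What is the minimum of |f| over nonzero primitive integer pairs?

descent: ρ → (-11,0,9)
descent: ρ → (9,18,-2)  [lands on river]
river: ρ → (-2,18,9)
closes: descent 2, river 2
min |a| on river = 2

2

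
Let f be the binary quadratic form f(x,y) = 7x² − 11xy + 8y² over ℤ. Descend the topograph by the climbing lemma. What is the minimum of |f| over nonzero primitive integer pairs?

translate: b→3 (≡-11 mod 14), so (7,-11,8)→(7,3,4)
flip: (7,3,4)→(4,-3,7)
reduced (well bottom): (4,-3,7) with a≤c, −a<b≤a
well minimum = a = 4

4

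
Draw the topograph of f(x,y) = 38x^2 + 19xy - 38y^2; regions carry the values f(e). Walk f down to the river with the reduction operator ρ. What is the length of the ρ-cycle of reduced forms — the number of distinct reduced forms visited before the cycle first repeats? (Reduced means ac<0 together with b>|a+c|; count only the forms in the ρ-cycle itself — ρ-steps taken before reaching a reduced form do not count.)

D = 6137, ⌊√D⌋ = 78
river: ρ → (-38,57,19)
river: ρ → (19,57,-38)
river: ρ → (-38,19,38)
river: ρ → (38,57,-19)
river: ρ → (-19,57,38)
river: ρ → (38,19,-38)
ρ-cycle length = 6 (tail of 0 descent steps not counted)

6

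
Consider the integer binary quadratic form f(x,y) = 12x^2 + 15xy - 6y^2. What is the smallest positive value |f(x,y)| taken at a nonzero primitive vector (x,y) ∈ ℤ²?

river: ρ → (-6,21,3)
river: ρ → (3,21,-6)
river: ρ → (-6,15,12)
river: ρ → (12,9,-9)
river: ρ → (-9,9,12)
river: ρ → (12,15,-6)
closes: descent 0, river 6
min |a| on river = 3

3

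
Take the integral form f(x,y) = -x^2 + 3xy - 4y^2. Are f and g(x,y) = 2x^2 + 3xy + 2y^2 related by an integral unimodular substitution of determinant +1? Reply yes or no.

D₁ = -7, D₂ = -7
f is negative-definite; reduce −f:
−f: translate: b→1 (≡-3 mod 2), so (1,-3,4)→(1,1,2)
−f: reduced (well bottom): (1,1,2) with a≤c, −a<b≤a
flip sign back: reduced form of f is (-1,-1,-2)
g: translate: b→-1 (≡3 mod 4), so (2,3,2)→(2,-1,1)
g: flip: (2,-1,1)→(1,1,2)
g: reduced (well bottom): (1,1,2) with a≤c, −a<b≤a
reduced forms (-1, -1, -2) vs (1, 1, 2) ⇒ inequivalent

no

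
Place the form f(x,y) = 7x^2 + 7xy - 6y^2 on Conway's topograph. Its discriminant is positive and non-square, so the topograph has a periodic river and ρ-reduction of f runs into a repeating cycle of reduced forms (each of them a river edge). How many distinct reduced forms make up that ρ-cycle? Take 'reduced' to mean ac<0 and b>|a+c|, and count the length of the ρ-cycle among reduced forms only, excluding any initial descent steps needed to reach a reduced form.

D = 217, ⌊√D⌋ = 14
river: ρ → (-6,5,8)
river: ρ → (8,11,-3)
river: ρ → (-3,13,4)
river: ρ → (4,11,-6)
river: ρ → (-6,13,2)
river: ρ → (2,11,-12)
river: ρ → (-12,13,1)
river: ρ → (1,13,-12)
river: ρ → (-12,11,2)
river: ρ → (2,13,-6)
river: ρ → (-6,11,4)
river: ρ → (4,13,-3)
river: ρ → (-3,11,8)
river: ρ → (8,5,-6)
river: ρ → (-6,7,7)
river: ρ → (7,7,-6)
ρ-cycle length = 16 (tail of 0 descent steps not counted)

16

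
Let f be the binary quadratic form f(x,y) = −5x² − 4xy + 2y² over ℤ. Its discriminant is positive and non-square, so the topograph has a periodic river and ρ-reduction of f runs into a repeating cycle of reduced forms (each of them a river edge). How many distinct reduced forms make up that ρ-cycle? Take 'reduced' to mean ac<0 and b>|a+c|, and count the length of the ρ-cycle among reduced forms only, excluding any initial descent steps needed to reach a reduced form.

D = 56, ⌊√D⌋ = 7
descent: ρ → (2,4,-5)  [lands on river]
river: ρ → (-5,6,1)
river: ρ → (1,6,-5)
river: ρ → (-5,4,2)
ρ-cycle length = 4 (tail of 1 descent step not counted)

4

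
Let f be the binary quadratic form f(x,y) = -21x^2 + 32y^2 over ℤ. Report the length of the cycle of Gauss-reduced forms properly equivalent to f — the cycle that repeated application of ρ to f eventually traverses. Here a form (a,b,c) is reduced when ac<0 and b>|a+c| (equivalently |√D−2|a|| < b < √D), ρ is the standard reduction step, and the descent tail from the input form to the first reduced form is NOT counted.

D = 2688, ⌊√D⌋ = 51
descent: ρ → (32,0,-21)
descent: ρ → (-21,42,11)  [lands on river]
river: ρ → (11,46,-13)
river: ρ → (-13,32,32)
river: ρ → (32,32,-13)
river: ρ → (-13,46,11)
river: ρ → (11,42,-21)
ρ-cycle length = 6 (tail of 2 descent steps not counted)

6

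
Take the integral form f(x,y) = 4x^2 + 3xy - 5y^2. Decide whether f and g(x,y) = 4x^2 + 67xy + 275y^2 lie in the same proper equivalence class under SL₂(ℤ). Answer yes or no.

D₁ = 89, D₂ = 89
river cycle of f (length 14): (-5, 7, 2), (2, 9, -1), (-1, 9, 2), (2, 7, -5), (-5, 3, 4), (4, 5, -4), (-4, 3, 5), (5, 7, -2), (-2, 9, 1), (1, 9, -2), … (4 more)
river cycle of g (length 14): (4, 3, -5), (-5, 7, 2), (2, 9, -1), (-1, 9, 2), (2, 7, -5), (-5, 3, 4), (4, 5, -4), (-4, 3, 5), (5, 7, -2), (-2, 9, 1), … (4 more)
cycles coincide ⇒ equivalent

yes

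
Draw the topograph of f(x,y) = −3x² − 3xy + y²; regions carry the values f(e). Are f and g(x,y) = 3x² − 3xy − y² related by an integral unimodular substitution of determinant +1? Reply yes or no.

D₁ = 21, D₂ = 21
river cycle of f (length 2): (1, 3, -3), (-3, 3, 1)
river cycle of g (length 2): (-1, 3, 3), (3, 3, -1)
cycles differ ⇒ inequivalent

no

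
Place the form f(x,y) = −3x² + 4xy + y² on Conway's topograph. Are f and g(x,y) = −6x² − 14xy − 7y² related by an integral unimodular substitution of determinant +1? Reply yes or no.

D₁ = 28, D₂ = 28
river cycle of f (length 4): (1, 4, -3), (-3, 2, 2), (2, 2, -3), (-3, 4, 1)
river cycle of g (length 4): (1, 4, -3), (-3, 2, 2), (2, 2, -3), (-3, 4, 1)
cycles coincide ⇒ equivalent

yes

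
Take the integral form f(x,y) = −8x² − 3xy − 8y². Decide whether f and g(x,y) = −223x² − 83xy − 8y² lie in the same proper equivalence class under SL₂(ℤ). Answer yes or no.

D₁ = -247, D₂ = -247
f is negative-definite; reduce −f:
−f: reduced (well bottom): (8,3,8) with a≤c, −a<b≤a
flip sign back: reduced form of f is (-8,-3,-8)
g is negative-definite; reduce −g:
−g: flip: (223,83,8)→(8,-83,223)
−g: translate: b→-3 (≡-83 mod 16), so (8,-83,223)→(8,-3,8)
−g: flip: (8,-3,8)→(8,3,8)
−g: reduced (well bottom): (8,3,8) with a≤c, −a<b≤a
flip sign back: reduced form of g is (-8,-3,-8)
reduced forms (-8, -3, -8) vs (-8, -3, -8) ⇒ equivalent

yes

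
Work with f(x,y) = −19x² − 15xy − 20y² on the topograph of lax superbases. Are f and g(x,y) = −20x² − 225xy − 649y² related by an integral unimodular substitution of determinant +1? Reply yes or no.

D₁ = -1295, D₂ = -1295
f is negative-definite; reduce −f:
−f: reduced (well bottom): (19,15,20) with a≤c, −a<b≤a
flip sign back: reduced form of f is (-19,-15,-20)
g is negative-definite; reduce −g:
−g: translate: b→-15 (≡225 mod 40), so (20,225,649)→(20,-15,19)
−g: flip: (20,-15,19)→(19,15,20)
−g: reduced (well bottom): (19,15,20) with a≤c, −a<b≤a
flip sign back: reduced form of g is (-19,-15,-20)
reduced forms (-19, -15, -20) vs (-19, -15, -20) ⇒ equivalent

yes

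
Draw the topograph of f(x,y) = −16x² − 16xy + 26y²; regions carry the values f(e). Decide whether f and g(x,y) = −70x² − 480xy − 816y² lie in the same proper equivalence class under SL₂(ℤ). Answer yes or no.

D₁ = 1920, D₂ = 1920
river cycle of f (length 4): (26, 16, -16), (-16, 16, 26), (26, 36, -6), (-6, 36, 26)
river cycle of g (length 4): (-6, 36, 26), (26, 16, -16), (-16, 16, 26), (26, 36, -6)
cycles coincide ⇒ equivalent

yes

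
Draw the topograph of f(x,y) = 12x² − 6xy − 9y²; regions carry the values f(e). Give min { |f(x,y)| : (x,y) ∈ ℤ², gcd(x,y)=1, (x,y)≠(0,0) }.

descent: ρ → (-9,6,12)  [lands on river]
river: ρ → (12,18,-3)
river: ρ → (-3,18,12)
river: ρ → (12,6,-9)
river: ρ → (-9,12,9)
river: ρ → (9,6,-12)
river: ρ → (-12,18,3)
river: ρ → (3,18,-12)
river: ρ → (-12,6,9)
river: ρ → (9,12,-9)
closes: descent 1, river 10
min |a| on river = 3

3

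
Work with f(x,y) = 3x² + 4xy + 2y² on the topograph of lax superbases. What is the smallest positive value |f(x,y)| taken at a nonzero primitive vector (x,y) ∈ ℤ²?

translate: b→-2 (≡4 mod 6), so (3,4,2)→(3,-2,1)
flip: (3,-2,1)→(1,2,3)
translate: b→0 (≡2 mod 2), so (1,2,3)→(1,0,2)
reduced (well bottom): (1,0,2) with a≤c, −a<b≤a
well minimum = a = 1

1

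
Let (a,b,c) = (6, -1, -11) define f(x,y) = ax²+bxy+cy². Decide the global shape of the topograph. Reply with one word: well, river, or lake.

D = b²−4ac = (-1)² − 4·6·(-11) = 265
D > 0 non-square ⇒ indefinite ⇒ periodic river

river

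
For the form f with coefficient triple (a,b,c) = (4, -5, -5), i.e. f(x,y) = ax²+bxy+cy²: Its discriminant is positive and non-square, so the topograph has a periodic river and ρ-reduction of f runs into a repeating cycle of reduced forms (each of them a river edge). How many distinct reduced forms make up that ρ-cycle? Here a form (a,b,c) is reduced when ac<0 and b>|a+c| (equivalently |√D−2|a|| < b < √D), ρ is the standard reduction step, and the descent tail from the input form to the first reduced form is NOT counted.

D = 105, ⌊√D⌋ = 10
descent: ρ → (-5,5,4)  [lands on river]
river: ρ → (4,3,-6)
river: ρ → (-6,9,1)
river: ρ → (1,9,-6)
river: ρ → (-6,3,4)
river: ρ → (4,5,-5)
ρ-cycle length = 6 (tail of 1 descent step not counted)

6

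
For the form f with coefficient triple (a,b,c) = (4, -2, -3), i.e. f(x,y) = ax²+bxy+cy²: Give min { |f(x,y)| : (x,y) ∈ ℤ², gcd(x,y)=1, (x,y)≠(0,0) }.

descent: ρ → (-3,2,4)  [lands on river]
river: ρ → (4,6,-1)
river: ρ → (-1,6,4)
river: ρ → (4,2,-3)
river: ρ → (-3,4,3)
river: ρ → (3,2,-4)
river: ρ → (-4,6,1)
river: ρ → (1,6,-4)
river: ρ → (-4,2,3)
river: ρ → (3,4,-3)
closes: descent 1, river 10
min |a| on river = 1

1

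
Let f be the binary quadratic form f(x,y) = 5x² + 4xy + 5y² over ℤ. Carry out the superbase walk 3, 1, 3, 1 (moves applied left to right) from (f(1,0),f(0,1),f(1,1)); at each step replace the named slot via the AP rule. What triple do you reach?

start (5,5,14) = (f(1,0),f(0,1),f(1,1))
replace slot 3: 2·(5+5) − 14 = 6 → (5,5,6)
replace slot 1: 2·(5+6) − 5 = 17 → (17,5,6)
replace slot 3: 2·(17+5) − 6 = 38 → (17,5,38)
replace slot 1: 2·(5+38) − 17 = 69 → (69,5,38)

69,5,38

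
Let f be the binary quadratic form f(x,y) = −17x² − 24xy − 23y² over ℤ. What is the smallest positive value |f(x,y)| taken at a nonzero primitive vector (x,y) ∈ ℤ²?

translate: b→-10 (≡24 mod 34), so (17,24,23)→(17,-10,16)
flip: (17,-10,16)→(16,10,17)
reduced (well bottom): (16,10,17) with a≤c, −a<b≤a
well minimum |f| = |-16| = 16 (negative-definite)

16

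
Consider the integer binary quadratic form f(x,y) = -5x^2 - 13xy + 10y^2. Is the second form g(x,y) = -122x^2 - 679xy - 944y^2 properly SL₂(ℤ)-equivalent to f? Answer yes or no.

D₁ = 369, D₂ = 369
river cycle of f (length 16): (10, 13, -5), (-5, 17, 4), (4, 15, -9), (-9, 3, 10), (10, 17, -2), (-2, 19, 1), (1, 19, -2), (-2, 17, 10), (10, 3, -9), (-9, 15, 4), … (6 more)
river cycle of g (length 16): (-5, 17, 4), (4, 15, -9), (-9, 3, 10), (10, 17, -2), (-2, 19, 1), (1, 19, -2), (-2, 17, 10), (10, 3, -9), (-9, 15, 4), (4, 17, -5), … (6 more)
cycles coincide ⇒ equivalent

yes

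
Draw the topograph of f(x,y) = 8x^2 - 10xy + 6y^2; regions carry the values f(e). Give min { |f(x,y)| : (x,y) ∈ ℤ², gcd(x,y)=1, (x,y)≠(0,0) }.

translate: b→6 (≡-10 mod 16), so (8,-10,6)→(8,6,4)
flip: (8,6,4)→(4,-6,8)
translate: b→2 (≡-6 mod 8), so (4,-6,8)→(4,2,6)
reduced (well bottom): (4,2,6) with a≤c, −a<b≤a
well minimum = a = 4

4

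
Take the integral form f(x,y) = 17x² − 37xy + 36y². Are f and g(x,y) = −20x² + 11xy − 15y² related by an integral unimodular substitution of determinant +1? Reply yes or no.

D₁ = -1079, D₂ = -1079
f: translate: b→-3 (≡-37 mod 34), so (17,-37,36)→(17,-3,16)
f: flip: (17,-3,16)→(16,3,17)
f: reduced (well bottom): (16,3,17) with a≤c, −a<b≤a
g is negative-definite; reduce −g:
−g: flip: (20,-11,15)→(15,11,20)
−g: reduced (well bottom): (15,11,20) with a≤c, −a<b≤a
flip sign back: reduced form of g is (-15,-11,-20)
reduced forms (16, 3, 17) vs (-15, -11, -20) ⇒ inequivalent

no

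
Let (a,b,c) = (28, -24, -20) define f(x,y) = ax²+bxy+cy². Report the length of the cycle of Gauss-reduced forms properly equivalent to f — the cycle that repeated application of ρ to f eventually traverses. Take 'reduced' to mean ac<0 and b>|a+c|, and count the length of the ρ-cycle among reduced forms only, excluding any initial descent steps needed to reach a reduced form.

D = 2816, ⌊√D⌋ = 53
descent: ρ → (-20,24,28)  [lands on river]
river: ρ → (28,32,-16)
river: ρ → (-16,32,28)
river: ρ → (28,24,-20)
river: ρ → (-20,16,32)
river: ρ → (32,48,-4)
river: ρ → (-4,48,32)
river: ρ → (32,16,-20)
ρ-cycle length = 8 (tail of 1 descent step not counted)

8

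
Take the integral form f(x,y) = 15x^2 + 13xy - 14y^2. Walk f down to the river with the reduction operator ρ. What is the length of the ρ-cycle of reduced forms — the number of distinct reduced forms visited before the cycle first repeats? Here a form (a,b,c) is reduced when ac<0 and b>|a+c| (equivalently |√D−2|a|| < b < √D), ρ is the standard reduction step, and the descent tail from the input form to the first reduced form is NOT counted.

D = 1009, ⌊√D⌋ = 31
river: ρ → (-14,15,14)
river: ρ → (14,13,-15)
river: ρ → (-15,17,12)
river: ρ → (12,31,-1)
river: ρ → (-1,31,12)
river: ρ → (12,17,-15)
river: ρ → (-15,13,14)
river: ρ → (14,15,-14)
river: ρ → (-14,13,15)
river: ρ → (15,17,-12)
river: ρ → (-12,31,1)
river: ρ → (1,31,-12)
river: ρ → (-12,17,15)
river: ρ → (15,13,-14)
ρ-cycle length = 14 (tail of 0 descent steps not counted)

14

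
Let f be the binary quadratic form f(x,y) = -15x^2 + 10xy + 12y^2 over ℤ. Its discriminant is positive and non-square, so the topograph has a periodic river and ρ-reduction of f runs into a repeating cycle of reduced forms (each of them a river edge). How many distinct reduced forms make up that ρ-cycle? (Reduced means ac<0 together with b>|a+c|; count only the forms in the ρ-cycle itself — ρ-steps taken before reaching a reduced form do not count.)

D = 820, ⌊√D⌋ = 28
river: ρ → (12,14,-13)
river: ρ → (-13,12,13)
river: ρ → (13,14,-12)
river: ρ → (-12,10,15)
river: ρ → (15,20,-7)
river: ρ → (-7,22,12)
river: ρ → (12,26,-3)
river: ρ → (-3,28,3)
river: ρ → (3,26,-12)
river: ρ → (-12,22,7)
river: ρ → (7,20,-15)
river: ρ → (-15,10,12)
ρ-cycle length = 12 (tail of 0 descent steps not counted)

12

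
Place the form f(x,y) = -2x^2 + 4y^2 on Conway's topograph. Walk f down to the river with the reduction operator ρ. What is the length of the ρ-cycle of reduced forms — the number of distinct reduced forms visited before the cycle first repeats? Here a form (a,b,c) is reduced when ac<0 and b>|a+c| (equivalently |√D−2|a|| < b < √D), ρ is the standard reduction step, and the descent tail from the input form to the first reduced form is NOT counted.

D = 32, ⌊√D⌋ = 5
descent: ρ → (4,0,-2)
descent: ρ → (-2,4,2)  [lands on river]
river: ρ → (2,4,-2)
ρ-cycle length = 2 (tail of 2 descent steps not counted)

2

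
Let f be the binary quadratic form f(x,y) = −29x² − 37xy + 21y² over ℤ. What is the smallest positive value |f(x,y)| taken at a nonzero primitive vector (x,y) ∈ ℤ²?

descent: ρ → (21,37,-29)  [lands on river]
river: ρ → (-29,21,29)
river: ρ → (29,37,-21)
river: ρ → (-21,47,19)
river: ρ → (19,29,-39)
river: ρ → (-39,49,9)
river: ρ → (9,59,-9)
river: ρ → (-9,49,39)
river: ρ → (39,29,-19)
river: ρ → (-19,47,21)
closes: descent 1, river 10
min |a| on river = 9

9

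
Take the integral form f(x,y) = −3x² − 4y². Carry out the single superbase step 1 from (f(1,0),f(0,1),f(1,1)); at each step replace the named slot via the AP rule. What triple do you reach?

start (-3,-4,-7) = (f(1,0),f(0,1),f(1,1))
replace slot 1: 2·((-4)+(-7)) − (-3) = -19 → (-19,-4,-7)

-19,-4,-7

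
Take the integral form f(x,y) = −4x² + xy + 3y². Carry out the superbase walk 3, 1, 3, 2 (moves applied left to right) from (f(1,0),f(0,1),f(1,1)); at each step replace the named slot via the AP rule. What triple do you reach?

start (-4,3,0) = (f(1,0),f(0,1),f(1,1))
replace slot 3: 2·((-4)+3) − 0 = -2 → (-4,3,-2)
replace slot 1: 2·(3+(-2)) − (-4) = 6 → (6,3,-2)
replace slot 3: 2·(6+3) − (-2) = 20 → (6,3,20)
replace slot 2: 2·(6+20) − 3 = 49 → (6,49,20)

6,49,20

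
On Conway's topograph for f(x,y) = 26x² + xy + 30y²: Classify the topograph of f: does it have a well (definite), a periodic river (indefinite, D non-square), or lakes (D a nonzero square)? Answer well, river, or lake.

D = b²−4ac = 1² − 4·26·30 = -3119
D < 0 ⇒ definite ⇒ every region one sign ⇒ single well

well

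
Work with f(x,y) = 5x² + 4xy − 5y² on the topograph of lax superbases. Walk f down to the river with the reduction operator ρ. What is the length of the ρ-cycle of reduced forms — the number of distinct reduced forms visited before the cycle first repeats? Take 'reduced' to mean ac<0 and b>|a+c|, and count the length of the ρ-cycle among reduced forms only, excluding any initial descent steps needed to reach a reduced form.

D = 116, ⌊√D⌋ = 10
river: ρ → (-5,6,4)
river: ρ → (4,10,-1)
river: ρ → (-1,10,4)
river: ρ → (4,6,-5)
river: ρ → (-5,4,5)
river: ρ → (5,6,-4)
river: ρ → (-4,10,1)
river: ρ → (1,10,-4)
river: ρ → (-4,6,5)
river: ρ → (5,4,-5)
ρ-cycle length = 10 (tail of 0 descent steps not counted)

10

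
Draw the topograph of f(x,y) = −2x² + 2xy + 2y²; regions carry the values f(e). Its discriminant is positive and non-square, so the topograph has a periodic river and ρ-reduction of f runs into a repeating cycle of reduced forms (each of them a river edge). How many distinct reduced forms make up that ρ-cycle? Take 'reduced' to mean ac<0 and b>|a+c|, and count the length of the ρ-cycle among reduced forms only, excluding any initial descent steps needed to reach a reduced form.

D = 20, ⌊√D⌋ = 4
river: ρ → (2,2,-2)
river: ρ → (-2,2,2)
ρ-cycle length = 2 (tail of 0 descent steps not counted)

2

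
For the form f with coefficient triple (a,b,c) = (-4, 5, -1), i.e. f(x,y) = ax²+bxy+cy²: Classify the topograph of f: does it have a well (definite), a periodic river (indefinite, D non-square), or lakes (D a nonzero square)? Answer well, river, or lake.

D = b²−4ac = 5² − 4·(-4)·(-1) = 9
D = 3² is a perfect square ⇒ form factors over ℤ ⇒ lakes

lake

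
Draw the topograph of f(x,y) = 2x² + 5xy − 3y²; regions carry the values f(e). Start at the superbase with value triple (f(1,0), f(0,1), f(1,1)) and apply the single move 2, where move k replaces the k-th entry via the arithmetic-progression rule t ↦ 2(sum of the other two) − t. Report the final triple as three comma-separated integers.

start (2,-3,4) = (f(1,0),f(0,1),f(1,1))
replace slot 2: 2·(2+4) − (-3) = 15 → (2,15,4)

2,15,4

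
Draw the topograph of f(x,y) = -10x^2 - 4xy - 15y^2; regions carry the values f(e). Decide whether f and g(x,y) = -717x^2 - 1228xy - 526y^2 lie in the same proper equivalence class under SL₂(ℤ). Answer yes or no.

D₁ = -584, D₂ = -584
f is negative-definite; reduce −f:
−f: reduced (well bottom): (10,4,15) with a≤c, −a<b≤a
flip sign back: reduced form of f is (-10,-4,-15)
g is negative-definite; reduce −g:
−g: translate: b→-206 (≡1228 mod 1434), so (717,1228,526)→(717,-206,15)
−g: flip: (717,-206,15)→(15,206,717)
−g: translate: b→-4 (≡206 mod 30), so (15,206,717)→(15,-4,10)
−g: flip: (15,-4,10)→(10,4,15)
−g: reduced (well bottom): (10,4,15) with a≤c, −a<b≤a
flip sign back: reduced form of g is (-10,-4,-15)
reduced forms (-10, -4, -15) vs (-10, -4, -15) ⇒ equivalent

yes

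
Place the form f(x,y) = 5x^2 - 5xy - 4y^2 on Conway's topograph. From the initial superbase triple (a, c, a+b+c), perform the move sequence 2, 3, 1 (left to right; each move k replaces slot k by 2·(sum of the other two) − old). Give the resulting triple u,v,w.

start (5,-4,-4) = (f(1,0),f(0,1),f(1,1))
replace slot 2: 2·(5+(-4)) − (-4) = 6 → (5,6,-4)
replace slot 3: 2·(5+6) − (-4) = 26 → (5,6,26)
replace slot 1: 2·(6+26) − 5 = 59 → (59,6,26)

59,6,26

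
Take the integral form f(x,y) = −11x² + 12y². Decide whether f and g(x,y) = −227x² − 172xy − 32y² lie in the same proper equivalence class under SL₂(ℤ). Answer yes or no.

D₁ = 528, D₂ = 528
river cycle of f (length 2): (-11, 22, 1), (1, 22, -11)
river cycle of g (length 2): (1, 22, -11), (-11, 22, 1)
cycles coincide ⇒ equivalent

yes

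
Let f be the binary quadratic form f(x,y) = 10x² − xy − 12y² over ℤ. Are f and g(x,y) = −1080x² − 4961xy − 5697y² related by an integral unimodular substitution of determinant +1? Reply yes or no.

D₁ = 481, D₂ = 481
river cycle of f (length 30): (10, 19, -3), (-3, 17, 16), (16, 15, -4), (-4, 17, 12), (12, 7, -9), (-9, 11, 10), (10, 9, -10), (-10, 11, 9), (9, 7, -12), (-12, 17, 4), … (20 more)
river cycle of g (length 30): (10, 19, -3), (-3, 17, 16), (16, 15, -4), (-4, 17, 12), (12, 7, -9), (-9, 11, 10), (10, 9, -10), (-10, 11, 9), (9, 7, -12), (-12, 17, 4), … (20 more)
cycles coincide ⇒ equivalent

yes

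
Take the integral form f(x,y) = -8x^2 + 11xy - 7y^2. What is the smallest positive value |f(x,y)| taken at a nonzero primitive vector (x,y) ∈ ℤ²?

translate: b→5 (≡-11 mod 16), so (8,-11,7)→(8,5,4)
flip: (8,5,4)→(4,-5,8)
translate: b→3 (≡-5 mod 8), so (4,-5,8)→(4,3,7)
reduced (well bottom): (4,3,7) with a≤c, −a<b≤a
well minimum |f| = |-4| = 4 (negative-definite)

4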